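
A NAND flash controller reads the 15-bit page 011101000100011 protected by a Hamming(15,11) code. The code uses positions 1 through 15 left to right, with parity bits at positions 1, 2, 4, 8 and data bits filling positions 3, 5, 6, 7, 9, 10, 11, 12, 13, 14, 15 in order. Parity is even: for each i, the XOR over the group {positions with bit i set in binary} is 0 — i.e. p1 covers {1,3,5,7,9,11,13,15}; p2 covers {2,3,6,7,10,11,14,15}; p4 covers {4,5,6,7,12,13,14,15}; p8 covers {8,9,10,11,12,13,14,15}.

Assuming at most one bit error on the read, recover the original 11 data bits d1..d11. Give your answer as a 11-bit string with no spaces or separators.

10100100011

s1 (pos 1,3,5,7,9,11,13,15): 0⊕1⊕0⊕0⊕0⊕0⊕0⊕1 = 0
s2 (pos 2,3,6,7,10,11,14,15): 1⊕1⊕1⊕0⊕1⊕0⊕1⊕1 = 0
s4 (pos 4,5,6,7,12,13,14,15): 1⊕0⊕1⊕0⊕0⊕0⊕1⊕1 = 0
s8 (pos 8,9,10,11,12,13,14,15): 0⊕0⊕1⊕0⊕0⊕0⊕1⊕1 = 1
Syndrome s8…s1 = 1000 → error at position 8.
Flip position 8: 011101000100011 → 011101010100011
Read data bits from positions 3,5,6,7,9,10,11,12,13,14,15: 10100100011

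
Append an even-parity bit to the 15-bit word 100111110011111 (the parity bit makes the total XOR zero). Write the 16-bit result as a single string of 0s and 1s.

XOR of the 15 data bits: 1⊕0⊕0⊕1⊕1⊕1⊕1⊕1⊕0⊕0⊕1⊕1⊕1⊕1⊕1 = 1
Parity bit = 1 (so all 16 bits XOR to 0).

1001111100111111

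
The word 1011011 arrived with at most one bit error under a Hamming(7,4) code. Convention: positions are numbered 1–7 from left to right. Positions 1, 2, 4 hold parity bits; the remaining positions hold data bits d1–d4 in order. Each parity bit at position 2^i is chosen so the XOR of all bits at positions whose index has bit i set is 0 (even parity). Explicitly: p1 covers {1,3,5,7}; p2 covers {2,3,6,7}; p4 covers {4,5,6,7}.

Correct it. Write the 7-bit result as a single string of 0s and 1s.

1011010

s1 (pos 1,3,5,7): 1⊕1⊕0⊕1 = 1
s2 (pos 2,3,6,7): 0⊕1⊕1⊕1 = 1
s4 (pos 4,5,6,7): 1⊕0⊕1⊕1 = 1
Syndrome s4…s1 = 111 → error at position 7.
Flip position 7: 1011011 → 1011010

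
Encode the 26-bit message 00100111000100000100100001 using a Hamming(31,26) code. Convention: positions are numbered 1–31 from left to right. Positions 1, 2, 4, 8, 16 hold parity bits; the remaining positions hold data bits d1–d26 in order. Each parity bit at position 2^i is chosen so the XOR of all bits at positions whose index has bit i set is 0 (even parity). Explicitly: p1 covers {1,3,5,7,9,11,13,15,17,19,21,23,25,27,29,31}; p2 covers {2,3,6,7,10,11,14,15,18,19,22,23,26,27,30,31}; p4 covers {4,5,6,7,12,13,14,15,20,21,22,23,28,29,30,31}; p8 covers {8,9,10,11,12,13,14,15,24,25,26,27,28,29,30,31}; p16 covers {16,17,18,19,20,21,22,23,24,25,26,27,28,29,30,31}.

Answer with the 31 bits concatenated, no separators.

0000010101110000100000100100001

Place data at non-parity positions: p1 p2 0 p4 0 1 0 p8 0 1 1 1 0 0 0 p16 1 0 0 0 0 0 1 0 0 1 0 0 0 0 1
p1 (pos 1,3,5,7,9,11,13,15,17,19,21,23,25,27,29,31): XOR of data positions = 0⊕0⊕0⊕0⊕1⊕0⊕0⊕1⊕0⊕0⊕1⊕0⊕0⊕0⊕1 = 0
p2 (pos 2,3,6,7,10,11,14,15,18,19,22,23,26,27,30,31): XOR of data positions = 0⊕1⊕0⊕1⊕1⊕0⊕0⊕0⊕0⊕0⊕1⊕1⊕0⊕0⊕1 = 0
p4 (pos 4,5,6,7,12,13,14,15,20,21,22,23,28,29,30,31): XOR of data positions = 0⊕1⊕0⊕1⊕0⊕0⊕0⊕0⊕0⊕0⊕1⊕0⊕0⊕0⊕1 = 0
p8 (pos 8,9,10,11,12,13,14,15,24,25,26,27,28,29,30,31): XOR of data positions = 0⊕1⊕1⊕1⊕0⊕0⊕0⊕0⊕0⊕1⊕0⊕0⊕0⊕0⊕1 = 1
p16 (pos 16,17,18,19,20,21,22,23,24,25,26,27,28,29,30,31): XOR of data positions = 1⊕0⊕0⊕0⊕0⊕0⊕1⊕0⊕0⊕1⊕0⊕0⊕0⊕0⊕1 = 0
Codeword: 0000010101110000100000100100001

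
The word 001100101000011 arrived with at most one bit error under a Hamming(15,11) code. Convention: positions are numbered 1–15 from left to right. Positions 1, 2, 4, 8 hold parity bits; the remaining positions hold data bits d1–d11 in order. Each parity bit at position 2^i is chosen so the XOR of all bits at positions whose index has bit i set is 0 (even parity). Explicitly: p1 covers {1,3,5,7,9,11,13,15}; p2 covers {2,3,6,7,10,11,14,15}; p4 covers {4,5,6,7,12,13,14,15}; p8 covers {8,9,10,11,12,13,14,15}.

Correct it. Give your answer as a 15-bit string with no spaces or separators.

s1 (pos 1,3,5,7,9,11,13,15): 0⊕1⊕0⊕1⊕1⊕0⊕0⊕1 = 0
s2 (pos 2,3,6,7,10,11,14,15): 0⊕1⊕0⊕1⊕0⊕0⊕1⊕1 = 0
s4 (pos 4,5,6,7,12,13,14,15): 1⊕0⊕0⊕1⊕0⊕0⊕1⊕1 = 0
s8 (pos 8,9,10,11,12,13,14,15): 0⊕1⊕0⊕0⊕0⊕0⊕1⊕1 = 1
Syndrome s8…s1 = 1000 → error at position 8.
Flip position 8: 001100101000011 → 001100111000011

001100111000011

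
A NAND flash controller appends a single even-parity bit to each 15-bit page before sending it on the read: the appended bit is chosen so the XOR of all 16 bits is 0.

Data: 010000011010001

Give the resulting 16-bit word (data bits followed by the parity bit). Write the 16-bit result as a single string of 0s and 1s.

XOR of the 15 data bits: 0⊕1⊕0⊕0⊕0⊕0⊕0⊕1⊕1⊕0⊕1⊕0⊕0⊕0⊕1 = 1
Parity bit = 1 (so all 16 bits XOR to 0).

0100000110100011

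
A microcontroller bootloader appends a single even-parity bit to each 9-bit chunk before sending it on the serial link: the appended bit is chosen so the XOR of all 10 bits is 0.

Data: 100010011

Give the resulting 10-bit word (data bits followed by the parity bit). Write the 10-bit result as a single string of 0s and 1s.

1000100110

XOR of the 9 data bits: 1⊕0⊕0⊕0⊕1⊕0⊕0⊕1⊕1 = 0
Parity bit = 0 (so all 10 bits XOR to 0).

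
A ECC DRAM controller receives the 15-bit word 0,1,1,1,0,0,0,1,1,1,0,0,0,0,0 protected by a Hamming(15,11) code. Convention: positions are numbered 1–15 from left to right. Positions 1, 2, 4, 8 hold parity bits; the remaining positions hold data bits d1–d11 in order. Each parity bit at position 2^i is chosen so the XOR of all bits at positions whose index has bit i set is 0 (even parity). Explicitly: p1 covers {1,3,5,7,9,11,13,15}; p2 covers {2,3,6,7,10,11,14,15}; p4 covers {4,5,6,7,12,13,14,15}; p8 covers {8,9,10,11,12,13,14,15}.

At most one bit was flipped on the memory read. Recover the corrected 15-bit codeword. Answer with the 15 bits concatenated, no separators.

s1 (pos 1,3,5,7,9,11,13,15): 0⊕1⊕0⊕0⊕1⊕0⊕0⊕0 = 0
s2 (pos 2,3,6,7,10,11,14,15): 1⊕1⊕0⊕0⊕1⊕0⊕0⊕0 = 1
s4 (pos 4,5,6,7,12,13,14,15): 1⊕0⊕0⊕0⊕0⊕0⊕0⊕0 = 1
s8 (pos 8,9,10,11,12,13,14,15): 1⊕1⊕1⊕0⊕0⊕0⊕0⊕0 = 1
Syndrome s8…s1 = 1110 → error at position 14.
Flip position 14: 011100011100000 → 011100011100010

011100011100010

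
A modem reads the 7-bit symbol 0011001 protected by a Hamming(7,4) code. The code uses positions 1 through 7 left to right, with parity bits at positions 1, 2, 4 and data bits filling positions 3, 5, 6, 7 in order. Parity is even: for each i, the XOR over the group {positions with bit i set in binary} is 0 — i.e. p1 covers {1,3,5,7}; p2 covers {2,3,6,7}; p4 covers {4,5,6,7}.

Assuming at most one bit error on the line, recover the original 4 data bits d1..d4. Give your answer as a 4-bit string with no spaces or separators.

s1 (pos 1,3,5,7): 0⊕1⊕0⊕1 = 0
s2 (pos 2,3,6,7): 0⊕1⊕0⊕1 = 0
s4 (pos 4,5,6,7): 1⊕0⊕0⊕1 = 0
Syndrome s4…s1 = 000 → no error.
Read data bits from positions 3,5,6,7: 1001

1001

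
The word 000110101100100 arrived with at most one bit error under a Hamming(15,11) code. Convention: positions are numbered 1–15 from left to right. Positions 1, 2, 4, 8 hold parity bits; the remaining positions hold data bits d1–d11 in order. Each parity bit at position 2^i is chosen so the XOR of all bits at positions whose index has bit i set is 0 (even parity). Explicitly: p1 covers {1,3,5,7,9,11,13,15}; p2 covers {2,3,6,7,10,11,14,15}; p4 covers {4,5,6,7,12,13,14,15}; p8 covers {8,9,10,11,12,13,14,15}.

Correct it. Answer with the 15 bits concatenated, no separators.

s1 (pos 1,3,5,7,9,11,13,15): 0⊕0⊕1⊕1⊕1⊕0⊕1⊕0 = 0
s2 (pos 2,3,6,7,10,11,14,15): 0⊕0⊕0⊕1⊕1⊕0⊕0⊕0 = 0
s4 (pos 4,5,6,7,12,13,14,15): 1⊕1⊕0⊕1⊕0⊕1⊕0⊕0 = 0
s8 (pos 8,9,10,11,12,13,14,15): 0⊕1⊕1⊕0⊕0⊕1⊕0⊕0 = 1
Syndrome s8…s1 = 1000 → error at position 8.
Flip position 8: 000110101100100 → 000110111100100

000110111100100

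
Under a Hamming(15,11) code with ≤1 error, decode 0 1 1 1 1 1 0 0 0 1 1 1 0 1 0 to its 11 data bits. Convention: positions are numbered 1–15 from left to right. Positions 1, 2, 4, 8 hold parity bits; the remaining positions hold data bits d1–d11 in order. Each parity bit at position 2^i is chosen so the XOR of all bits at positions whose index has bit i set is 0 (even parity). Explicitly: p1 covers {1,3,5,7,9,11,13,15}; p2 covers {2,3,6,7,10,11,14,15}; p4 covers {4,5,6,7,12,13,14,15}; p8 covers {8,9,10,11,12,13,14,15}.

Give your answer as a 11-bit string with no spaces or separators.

s1 (pos 1,3,5,7,9,11,13,15): 0⊕1⊕1⊕0⊕0⊕1⊕0⊕0 = 1
s2 (pos 2,3,6,7,10,11,14,15): 1⊕1⊕1⊕0⊕1⊕1⊕1⊕0 = 0
s4 (pos 4,5,6,7,12,13,14,15): 1⊕1⊕1⊕0⊕1⊕0⊕1⊕0 = 1
s8 (pos 8,9,10,11,12,13,14,15): 0⊕0⊕1⊕1⊕1⊕0⊕1⊕0 = 0
Syndrome s8…s1 = 0101 → error at position 5.
Flip position 5: 011111000111010 → 011101000111010
Read data bits from positions 3,5,6,7,9,10,11,12,13,14,15: 10100111010

10100111010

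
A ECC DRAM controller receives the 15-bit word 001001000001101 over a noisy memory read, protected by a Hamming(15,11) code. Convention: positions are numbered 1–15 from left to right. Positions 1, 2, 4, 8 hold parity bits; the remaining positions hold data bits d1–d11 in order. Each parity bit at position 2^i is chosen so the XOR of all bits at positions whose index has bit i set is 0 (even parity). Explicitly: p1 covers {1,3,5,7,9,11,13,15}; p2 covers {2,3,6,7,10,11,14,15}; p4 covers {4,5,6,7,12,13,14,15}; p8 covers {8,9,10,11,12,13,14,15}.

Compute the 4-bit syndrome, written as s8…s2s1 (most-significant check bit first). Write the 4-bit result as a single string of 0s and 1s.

1011

s1 (pos 1,3,5,7,9,11,13,15): 0⊕1⊕0⊕0⊕0⊕0⊕1⊕1 = 1
s2 (pos 2,3,6,7,10,11,14,15): 0⊕1⊕1⊕0⊕0⊕0⊕0⊕1 = 1
s4 (pos 4,5,6,7,12,13,14,15): 0⊕0⊕1⊕0⊕1⊕1⊕0⊕1 = 0
s8 (pos 8,9,10,11,12,13,14,15): 0⊕0⊕0⊕0⊕1⊕1⊕0⊕1 = 1
Syndrome s8…s1 = 1011 → error at position 11.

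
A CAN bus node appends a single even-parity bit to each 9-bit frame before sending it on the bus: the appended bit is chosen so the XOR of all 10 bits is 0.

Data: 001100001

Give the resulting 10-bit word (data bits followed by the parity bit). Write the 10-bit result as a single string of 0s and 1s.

XOR of the 9 data bits: 0⊕0⊕1⊕1⊕0⊕0⊕0⊕0⊕1 = 1
Parity bit = 1 (so all 10 bits XOR to 0).

0011000011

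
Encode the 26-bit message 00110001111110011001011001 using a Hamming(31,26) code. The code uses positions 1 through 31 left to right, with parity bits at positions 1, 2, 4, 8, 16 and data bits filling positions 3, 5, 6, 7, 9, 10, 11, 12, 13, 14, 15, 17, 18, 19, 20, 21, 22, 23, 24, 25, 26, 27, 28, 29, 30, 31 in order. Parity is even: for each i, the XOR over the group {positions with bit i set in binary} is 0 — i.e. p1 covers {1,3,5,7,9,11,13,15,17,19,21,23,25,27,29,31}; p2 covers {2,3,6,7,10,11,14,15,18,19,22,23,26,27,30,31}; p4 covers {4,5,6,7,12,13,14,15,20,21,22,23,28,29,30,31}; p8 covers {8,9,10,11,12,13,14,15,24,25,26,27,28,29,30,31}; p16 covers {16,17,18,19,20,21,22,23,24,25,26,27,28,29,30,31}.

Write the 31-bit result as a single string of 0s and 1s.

0000011000011110110011001011001

Place data at non-parity positions: p1 p2 0 p4 0 1 1 p8 0 0 0 1 1 1 1 p16 1 1 0 0 1 1 0 0 1 0 1 1 0 0 1
p1 (pos 1,3,5,7,9,11,13,15,17,19,21,23,25,27,29,31): XOR of data positions = 0⊕0⊕1⊕0⊕0⊕1⊕1⊕1⊕0⊕1⊕0⊕1⊕1⊕0⊕1 = 0
p2 (pos 2,3,6,7,10,11,14,15,18,19,22,23,26,27,30,31): XOR of data positions = 0⊕1⊕1⊕0⊕0⊕1⊕1⊕1⊕0⊕1⊕0⊕0⊕1⊕0⊕1 = 0
p4 (pos 4,5,6,7,12,13,14,15,20,21,22,23,28,29,30,31): XOR of data positions = 0⊕1⊕1⊕1⊕1⊕1⊕1⊕0⊕1⊕1⊕0⊕1⊕0⊕0⊕1 = 0
p8 (pos 8,9,10,11,12,13,14,15,24,25,26,27,28,29,30,31): XOR of data positions = 0⊕0⊕0⊕1⊕1⊕1⊕1⊕0⊕1⊕0⊕1⊕1⊕0⊕0⊕1 = 0
p16 (pos 16,17,18,19,20,21,22,23,24,25,26,27,28,29,30,31): XOR of data positions = 1⊕1⊕0⊕0⊕1⊕1⊕0⊕0⊕1⊕0⊕1⊕1⊕0⊕0⊕1 = 0
Codeword: 0000011000011110110011001011001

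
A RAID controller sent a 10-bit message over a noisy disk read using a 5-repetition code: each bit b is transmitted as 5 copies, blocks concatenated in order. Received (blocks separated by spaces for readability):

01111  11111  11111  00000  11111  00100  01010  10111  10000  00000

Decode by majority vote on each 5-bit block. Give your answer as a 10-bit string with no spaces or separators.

Block 1 (01111): 4 ones → 1
Block 2 (11111): 5 ones → 1
Block 3 (11111): 5 ones → 1
Block 4 (00000): 0 ones → 0
Block 5 (11111): 5 ones → 1
Block 6 (00100): 1 one → 0
Block 7 (01010): 2 ones → 0
Block 8 (10111): 4 ones → 1
Block 9 (10000): 1 one → 0
Block 10 (00000): 0 ones → 0

1110100100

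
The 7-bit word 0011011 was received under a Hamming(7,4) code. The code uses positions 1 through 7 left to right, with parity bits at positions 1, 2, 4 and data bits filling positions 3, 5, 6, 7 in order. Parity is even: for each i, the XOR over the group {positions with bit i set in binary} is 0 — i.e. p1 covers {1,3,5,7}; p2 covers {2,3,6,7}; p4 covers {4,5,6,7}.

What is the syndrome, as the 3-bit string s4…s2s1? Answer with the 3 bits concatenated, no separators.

s1 (pos 1,3,5,7): 0⊕1⊕0⊕1 = 0
s2 (pos 2,3,6,7): 0⊕1⊕1⊕1 = 1
s4 (pos 4,5,6,7): 1⊕0⊕1⊕1 = 1
Syndrome s4…s1 = 110 → error at position 6.

110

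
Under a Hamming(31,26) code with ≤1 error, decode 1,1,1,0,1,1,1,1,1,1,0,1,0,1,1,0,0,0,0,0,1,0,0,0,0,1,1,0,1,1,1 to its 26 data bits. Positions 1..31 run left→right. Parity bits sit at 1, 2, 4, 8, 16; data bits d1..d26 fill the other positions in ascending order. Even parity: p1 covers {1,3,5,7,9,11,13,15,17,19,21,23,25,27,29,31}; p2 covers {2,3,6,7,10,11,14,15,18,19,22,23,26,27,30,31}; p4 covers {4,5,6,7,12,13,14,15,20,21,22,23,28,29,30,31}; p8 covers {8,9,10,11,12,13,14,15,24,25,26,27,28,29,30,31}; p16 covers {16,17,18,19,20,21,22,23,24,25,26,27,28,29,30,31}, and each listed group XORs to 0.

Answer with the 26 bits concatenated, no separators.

11111001011000010000110111

s1 (pos 1,3,5,7,9,11,13,15,17,19,21,23,25,27,29,31): 1⊕1⊕1⊕1⊕1⊕0⊕0⊕1⊕0⊕0⊕1⊕0⊕0⊕1⊕1⊕1 = 0
s2 (pos 2,3,6,7,10,11,14,15,18,19,22,23,26,27,30,31): 1⊕1⊕1⊕1⊕1⊕0⊕1⊕1⊕0⊕0⊕0⊕0⊕1⊕1⊕1⊕1 = 1
s4 (pos 4,5,6,7,12,13,14,15,20,21,22,23,28,29,30,31): 0⊕1⊕1⊕1⊕1⊕0⊕1⊕1⊕0⊕1⊕0⊕0⊕0⊕1⊕1⊕1 = 0
s8 (pos 8,9,10,11,12,13,14,15,24,25,26,27,28,29,30,31): 1⊕1⊕1⊕0⊕1⊕0⊕1⊕1⊕0⊕0⊕1⊕1⊕0⊕1⊕1⊕1 = 1
s16 (pos 16,17,18,19,20,21,22,23,24,25,26,27,28,29,30,31): 0⊕0⊕0⊕0⊕0⊕1⊕0⊕0⊕0⊕0⊕1⊕1⊕0⊕1⊕1⊕1 = 0
Syndrome s16…s1 = 01010 → error at position 10.
Flip position 10: 1110111111010110000010000110111 → 1110111110010110000010000110111
Read data bits from positions 3,5,6,7,9,10,11,12,13,14,15,17,18,19,20,21,22,23,24,25,26,27,28,29,30,31: 11111001011000010000110111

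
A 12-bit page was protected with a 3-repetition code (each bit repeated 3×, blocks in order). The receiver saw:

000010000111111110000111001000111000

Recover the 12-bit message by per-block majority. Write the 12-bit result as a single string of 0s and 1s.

000111010010

Block 1 (000): 0 ones → 0
Block 2 (010): 1 one → 0
Block 3 (000): 0 ones → 0
Block 4 (111): 3 ones → 1
Block 5 (111): 3 ones → 1
Block 6 (110): 2 ones → 1
Block 7 (000): 0 ones → 0
Block 8 (111): 3 ones → 1
Block 9 (001): 1 one → 0
Block 10 (000): 0 ones → 0
Block 11 (111): 3 ones → 1
Block 12 (000): 0 ones → 0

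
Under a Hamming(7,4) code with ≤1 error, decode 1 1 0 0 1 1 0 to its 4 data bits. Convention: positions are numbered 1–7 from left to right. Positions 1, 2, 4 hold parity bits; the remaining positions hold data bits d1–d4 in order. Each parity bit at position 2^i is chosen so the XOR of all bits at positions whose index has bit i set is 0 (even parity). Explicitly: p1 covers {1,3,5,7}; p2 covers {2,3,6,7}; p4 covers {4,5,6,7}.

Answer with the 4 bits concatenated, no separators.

0110

s1 (pos 1,3,5,7): 1⊕0⊕1⊕0 = 0
s2 (pos 2,3,6,7): 1⊕0⊕1⊕0 = 0
s4 (pos 4,5,6,7): 0⊕1⊕1⊕0 = 0
Syndrome s4…s1 = 000 → no error.
Read data bits from positions 3,5,6,7: 0110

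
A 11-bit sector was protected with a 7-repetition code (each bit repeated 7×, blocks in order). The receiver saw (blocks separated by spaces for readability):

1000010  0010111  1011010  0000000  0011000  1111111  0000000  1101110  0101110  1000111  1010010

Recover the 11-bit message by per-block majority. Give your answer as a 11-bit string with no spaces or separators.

Block 1 (1000010): 2 ones → 0
Block 2 (0010111): 4 ones → 1
Block 3 (1011010): 4 ones → 1
Block 4 (0000000): 0 ones → 0
Block 5 (0011000): 2 ones → 0
Block 6 (1111111): 7 ones → 1
Block 7 (0000000): 0 ones → 0
Block 8 (1101110): 5 ones → 1
Block 9 (0101110): 4 ones → 1
Block 10 (1000111): 4 ones → 1
Block 11 (1010010): 3 ones → 0

01100101110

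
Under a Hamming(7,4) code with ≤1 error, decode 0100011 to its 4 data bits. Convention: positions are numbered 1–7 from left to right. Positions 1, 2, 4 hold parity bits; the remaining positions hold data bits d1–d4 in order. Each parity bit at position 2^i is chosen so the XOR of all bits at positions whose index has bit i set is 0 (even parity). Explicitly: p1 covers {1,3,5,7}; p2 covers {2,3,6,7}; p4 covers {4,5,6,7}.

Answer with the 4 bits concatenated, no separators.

1011

s1 (pos 1,3,5,7): 0⊕0⊕0⊕1 = 1
s2 (pos 2,3,6,7): 1⊕0⊕1⊕1 = 1
s4 (pos 4,5,6,7): 0⊕0⊕1⊕1 = 0
Syndrome s4…s1 = 011 → error at position 3.
Flip position 3: 0100011 → 0110011
Read data bits from positions 3,5,6,7: 1011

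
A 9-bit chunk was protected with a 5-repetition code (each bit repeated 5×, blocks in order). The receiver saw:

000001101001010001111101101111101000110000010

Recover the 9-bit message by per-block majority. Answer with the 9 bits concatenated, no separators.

010111000

Block 1 (00000): 0 ones → 0
Block 2 (11010): 3 ones → 1
Block 3 (01010): 2 ones → 0
Block 4 (00111): 3 ones → 1
Block 5 (11011): 4 ones → 1
Block 6 (01111): 4 ones → 1
Block 7 (10100): 2 ones → 0
Block 8 (01100): 2 ones → 0
Block 9 (00010): 1 one → 0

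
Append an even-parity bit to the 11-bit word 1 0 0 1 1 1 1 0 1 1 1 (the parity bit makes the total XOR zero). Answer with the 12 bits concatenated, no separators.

XOR of the 11 data bits: 1⊕0⊕0⊕1⊕1⊕1⊕1⊕0⊕1⊕1⊕1 = 0
Parity bit = 0 (so all 12 bits XOR to 0).

100111101110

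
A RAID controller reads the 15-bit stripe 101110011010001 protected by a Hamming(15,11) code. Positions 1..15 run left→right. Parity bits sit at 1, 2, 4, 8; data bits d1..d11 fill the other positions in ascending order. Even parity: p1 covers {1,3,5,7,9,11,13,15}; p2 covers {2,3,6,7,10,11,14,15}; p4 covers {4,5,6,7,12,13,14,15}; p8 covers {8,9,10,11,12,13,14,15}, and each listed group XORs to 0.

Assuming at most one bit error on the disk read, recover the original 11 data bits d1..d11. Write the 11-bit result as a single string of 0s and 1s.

11101010001

s1 (pos 1,3,5,7,9,11,13,15): 1⊕1⊕1⊕0⊕1⊕1⊕0⊕1 = 0
s2 (pos 2,3,6,7,10,11,14,15): 0⊕1⊕0⊕0⊕0⊕1⊕0⊕1 = 1
s4 (pos 4,5,6,7,12,13,14,15): 1⊕1⊕0⊕0⊕0⊕0⊕0⊕1 = 1
s8 (pos 8,9,10,11,12,13,14,15): 1⊕1⊕0⊕1⊕0⊕0⊕0⊕1 = 0
Syndrome s8…s1 = 0110 → error at position 6.
Flip position 6: 101110011010001 → 101111011010001
Read data bits from positions 3,5,6,7,9,10,11,12,13,14,15: 11101010001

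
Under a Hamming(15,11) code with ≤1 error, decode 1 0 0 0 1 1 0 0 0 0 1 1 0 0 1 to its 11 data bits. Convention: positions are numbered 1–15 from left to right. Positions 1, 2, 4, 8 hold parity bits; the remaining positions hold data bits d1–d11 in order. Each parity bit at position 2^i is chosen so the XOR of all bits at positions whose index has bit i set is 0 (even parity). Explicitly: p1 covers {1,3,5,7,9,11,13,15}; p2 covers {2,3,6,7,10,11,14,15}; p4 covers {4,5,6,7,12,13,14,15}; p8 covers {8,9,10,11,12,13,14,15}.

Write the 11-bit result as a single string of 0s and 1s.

s1 (pos 1,3,5,7,9,11,13,15): 1⊕0⊕1⊕0⊕0⊕1⊕0⊕1 = 0
s2 (pos 2,3,6,7,10,11,14,15): 0⊕0⊕1⊕0⊕0⊕1⊕0⊕1 = 1
s4 (pos 4,5,6,7,12,13,14,15): 0⊕1⊕1⊕0⊕1⊕0⊕0⊕1 = 0
s8 (pos 8,9,10,11,12,13,14,15): 0⊕0⊕0⊕1⊕1⊕0⊕0⊕1 = 1
Syndrome s8…s1 = 1010 → error at position 10.
Flip position 10: 100011000011001 → 100011000111001
Read data bits from positions 3,5,6,7,9,10,11,12,13,14,15: 01100111001

01100111001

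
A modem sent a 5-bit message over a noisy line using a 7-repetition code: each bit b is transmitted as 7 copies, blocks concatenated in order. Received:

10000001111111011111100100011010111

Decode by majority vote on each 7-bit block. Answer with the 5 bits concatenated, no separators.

Block 1 (1000000): 1 one → 0
Block 2 (1111111): 7 ones → 1
Block 3 (0111111): 6 ones → 1
Block 4 (0010001): 2 ones → 0
Block 5 (1010111): 5 ones → 1

01101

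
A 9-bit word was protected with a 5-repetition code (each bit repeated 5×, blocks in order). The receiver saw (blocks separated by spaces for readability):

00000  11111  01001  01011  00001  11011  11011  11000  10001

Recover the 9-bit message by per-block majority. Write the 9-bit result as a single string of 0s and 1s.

010101100

Block 1 (00000): 0 ones → 0
Block 2 (11111): 5 ones → 1
Block 3 (01001): 2 ones → 0
Block 4 (01011): 3 ones → 1
Block 5 (00001): 1 one → 0
Block 6 (11011): 4 ones → 1
Block 7 (11011): 4 ones → 1
Block 8 (11000): 2 ones → 0
Block 9 (10001): 2 ones → 0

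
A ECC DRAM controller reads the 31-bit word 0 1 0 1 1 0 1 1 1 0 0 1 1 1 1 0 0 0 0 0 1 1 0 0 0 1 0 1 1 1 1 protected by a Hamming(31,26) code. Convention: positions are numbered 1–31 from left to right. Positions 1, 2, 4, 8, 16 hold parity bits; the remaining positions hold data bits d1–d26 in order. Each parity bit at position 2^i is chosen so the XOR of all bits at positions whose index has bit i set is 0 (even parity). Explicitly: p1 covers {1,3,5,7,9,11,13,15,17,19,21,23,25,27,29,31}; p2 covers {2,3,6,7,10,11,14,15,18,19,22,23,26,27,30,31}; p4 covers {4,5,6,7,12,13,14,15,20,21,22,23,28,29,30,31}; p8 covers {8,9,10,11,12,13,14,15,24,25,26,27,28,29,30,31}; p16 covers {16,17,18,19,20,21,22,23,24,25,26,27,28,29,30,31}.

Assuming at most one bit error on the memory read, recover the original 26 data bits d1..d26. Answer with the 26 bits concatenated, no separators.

01011001111000011000100111

s1 (pos 1,3,5,7,9,11,13,15,17,19,21,23,25,27,29,31): 0⊕0⊕1⊕1⊕1⊕0⊕1⊕1⊕0⊕0⊕1⊕0⊕0⊕0⊕1⊕1 = 0
s2 (pos 2,3,6,7,10,11,14,15,18,19,22,23,26,27,30,31): 1⊕0⊕0⊕1⊕0⊕0⊕1⊕1⊕0⊕0⊕1⊕0⊕1⊕0⊕1⊕1 = 0
s4 (pos 4,5,6,7,12,13,14,15,20,21,22,23,28,29,30,31): 1⊕1⊕0⊕1⊕1⊕1⊕1⊕1⊕0⊕1⊕1⊕0⊕1⊕1⊕1⊕1 = 1
s8 (pos 8,9,10,11,12,13,14,15,24,25,26,27,28,29,30,31): 1⊕1⊕0⊕0⊕1⊕1⊕1⊕1⊕0⊕0⊕1⊕0⊕1⊕1⊕1⊕1 = 1
s16 (pos 16,17,18,19,20,21,22,23,24,25,26,27,28,29,30,31): 0⊕0⊕0⊕0⊕0⊕1⊕1⊕0⊕0⊕0⊕1⊕0⊕1⊕1⊕1⊕1 = 1
Syndrome s16…s1 = 11100 → error at position 28.
Flip position 28: 0101101110011110000011000101111 → 0101101110011110000011000100111
Read data bits from positions 3,5,6,7,9,10,11,12,13,14,15,17,18,19,20,21,22,23,24,25,26,27,28,29,30,31: 01011001111000011000100111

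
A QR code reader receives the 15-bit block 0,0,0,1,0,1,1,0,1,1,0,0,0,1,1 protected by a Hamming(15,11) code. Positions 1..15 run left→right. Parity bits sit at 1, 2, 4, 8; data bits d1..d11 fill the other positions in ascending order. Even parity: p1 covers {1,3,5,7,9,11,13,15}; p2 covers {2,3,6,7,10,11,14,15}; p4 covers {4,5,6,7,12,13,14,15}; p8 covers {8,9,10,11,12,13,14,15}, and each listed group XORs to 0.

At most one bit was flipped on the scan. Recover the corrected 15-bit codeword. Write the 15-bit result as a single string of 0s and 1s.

000101001100011

s1 (pos 1,3,5,7,9,11,13,15): 0⊕0⊕0⊕1⊕1⊕0⊕0⊕1 = 1
s2 (pos 2,3,6,7,10,11,14,15): 0⊕0⊕1⊕1⊕1⊕0⊕1⊕1 = 1
s4 (pos 4,5,6,7,12,13,14,15): 1⊕0⊕1⊕1⊕0⊕0⊕1⊕1 = 1
s8 (pos 8,9,10,11,12,13,14,15): 0⊕1⊕1⊕0⊕0⊕0⊕1⊕1 = 0
Syndrome s8…s1 = 0111 → error at position 7.
Flip position 7: 000101101100011 → 000101001100011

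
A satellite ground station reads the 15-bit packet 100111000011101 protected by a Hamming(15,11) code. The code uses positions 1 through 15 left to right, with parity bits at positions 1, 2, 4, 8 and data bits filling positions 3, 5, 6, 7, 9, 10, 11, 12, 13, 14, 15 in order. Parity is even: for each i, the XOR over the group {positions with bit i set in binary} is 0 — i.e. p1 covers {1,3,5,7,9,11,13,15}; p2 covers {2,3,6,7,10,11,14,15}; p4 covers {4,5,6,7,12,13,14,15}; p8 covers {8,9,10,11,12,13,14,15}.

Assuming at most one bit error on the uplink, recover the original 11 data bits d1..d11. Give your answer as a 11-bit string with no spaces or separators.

11100011101

s1 (pos 1,3,5,7,9,11,13,15): 1⊕0⊕1⊕0⊕0⊕1⊕1⊕1 = 1
s2 (pos 2,3,6,7,10,11,14,15): 0⊕0⊕1⊕0⊕0⊕1⊕0⊕1 = 1
s4 (pos 4,5,6,7,12,13,14,15): 1⊕1⊕1⊕0⊕1⊕1⊕0⊕1 = 0
s8 (pos 8,9,10,11,12,13,14,15): 0⊕0⊕0⊕1⊕1⊕1⊕0⊕1 = 0
Syndrome s8…s1 = 0011 → error at position 3.
Flip position 3: 100111000011101 → 101111000011101
Read data bits from positions 3,5,6,7,9,10,11,12,13,14,15: 11100011101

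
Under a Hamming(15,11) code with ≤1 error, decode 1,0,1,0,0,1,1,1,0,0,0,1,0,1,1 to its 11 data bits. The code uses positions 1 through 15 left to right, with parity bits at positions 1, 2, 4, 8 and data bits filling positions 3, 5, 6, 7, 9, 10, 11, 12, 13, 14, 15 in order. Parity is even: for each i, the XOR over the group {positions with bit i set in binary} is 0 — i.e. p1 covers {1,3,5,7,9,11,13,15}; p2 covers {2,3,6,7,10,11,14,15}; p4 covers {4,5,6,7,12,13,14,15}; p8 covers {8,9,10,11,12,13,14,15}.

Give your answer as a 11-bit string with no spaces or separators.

10010001011

s1 (pos 1,3,5,7,9,11,13,15): 1⊕1⊕0⊕1⊕0⊕0⊕0⊕1 = 0
s2 (pos 2,3,6,7,10,11,14,15): 0⊕1⊕1⊕1⊕0⊕0⊕1⊕1 = 1
s4 (pos 4,5,6,7,12,13,14,15): 0⊕0⊕1⊕1⊕1⊕0⊕1⊕1 = 1
s8 (pos 8,9,10,11,12,13,14,15): 1⊕0⊕0⊕0⊕1⊕0⊕1⊕1 = 0
Syndrome s8…s1 = 0110 → error at position 6.
Flip position 6: 101001110001011 → 101000110001011
Read data bits from positions 3,5,6,7,9,10,11,12,13,14,15: 10010001011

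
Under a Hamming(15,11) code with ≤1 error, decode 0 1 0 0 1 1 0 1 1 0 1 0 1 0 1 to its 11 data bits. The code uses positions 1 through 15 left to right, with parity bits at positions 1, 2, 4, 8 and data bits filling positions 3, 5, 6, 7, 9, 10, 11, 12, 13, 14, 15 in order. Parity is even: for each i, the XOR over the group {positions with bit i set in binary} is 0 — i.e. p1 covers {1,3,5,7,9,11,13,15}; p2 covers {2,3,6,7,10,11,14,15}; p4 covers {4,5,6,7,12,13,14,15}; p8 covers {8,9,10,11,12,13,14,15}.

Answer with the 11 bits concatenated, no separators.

s1 (pos 1,3,5,7,9,11,13,15): 0⊕0⊕1⊕0⊕1⊕1⊕1⊕1 = 1
s2 (pos 2,3,6,7,10,11,14,15): 1⊕0⊕1⊕0⊕0⊕1⊕0⊕1 = 0
s4 (pos 4,5,6,7,12,13,14,15): 0⊕1⊕1⊕0⊕0⊕1⊕0⊕1 = 0
s8 (pos 8,9,10,11,12,13,14,15): 1⊕1⊕0⊕1⊕0⊕1⊕0⊕1 = 1
Syndrome s8…s1 = 1001 → error at position 9.
Flip position 9: 010011011010101 → 010011010010101
Read data bits from positions 3,5,6,7,9,10,11,12,13,14,15: 01100010101

01100010101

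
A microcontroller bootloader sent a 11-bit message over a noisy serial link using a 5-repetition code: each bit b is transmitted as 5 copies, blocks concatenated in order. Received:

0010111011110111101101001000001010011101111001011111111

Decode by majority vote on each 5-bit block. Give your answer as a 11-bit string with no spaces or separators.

Block 1 (00101): 2 ones → 0
Block 2 (11011): 4 ones → 1
Block 3 (11011): 4 ones → 1
Block 4 (11011): 4 ones → 1
Block 5 (01001): 2 ones → 0
Block 6 (00000): 0 ones → 0
Block 7 (10100): 2 ones → 0
Block 8 (11101): 4 ones → 1
Block 9 (11100): 3 ones → 1
Block 10 (10111): 4 ones → 1
Block 11 (11111): 5 ones → 1

01110001111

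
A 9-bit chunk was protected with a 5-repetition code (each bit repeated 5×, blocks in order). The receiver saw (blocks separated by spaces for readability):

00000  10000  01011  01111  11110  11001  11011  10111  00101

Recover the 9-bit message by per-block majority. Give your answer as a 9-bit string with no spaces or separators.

001111110

Block 1 (00000): 0 ones → 0
Block 2 (10000): 1 one → 0
Block 3 (01011): 3 ones → 1
Block 4 (01111): 4 ones → 1
Block 5 (11110): 4 ones → 1
Block 6 (11001): 3 ones → 1
Block 7 (11011): 4 ones → 1
Block 8 (10111): 4 ones → 1
Block 9 (00101): 2 ones → 0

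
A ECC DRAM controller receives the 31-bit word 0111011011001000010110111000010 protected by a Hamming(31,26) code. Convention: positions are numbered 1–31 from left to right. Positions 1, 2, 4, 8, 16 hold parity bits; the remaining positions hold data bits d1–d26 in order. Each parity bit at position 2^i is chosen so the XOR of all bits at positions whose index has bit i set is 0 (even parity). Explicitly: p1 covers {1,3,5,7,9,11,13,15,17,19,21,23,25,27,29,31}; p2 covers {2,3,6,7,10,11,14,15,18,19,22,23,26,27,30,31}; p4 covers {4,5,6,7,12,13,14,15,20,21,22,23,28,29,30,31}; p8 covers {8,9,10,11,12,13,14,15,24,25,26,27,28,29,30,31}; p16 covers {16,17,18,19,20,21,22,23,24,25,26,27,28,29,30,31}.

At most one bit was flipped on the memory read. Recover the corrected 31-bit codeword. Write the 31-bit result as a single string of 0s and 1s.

0111011011001000110110111000010

s1 (pos 1,3,5,7,9,11,13,15,17,19,21,23,25,27,29,31): 0⊕1⊕0⊕1⊕1⊕0⊕1⊕0⊕0⊕0⊕1⊕1⊕1⊕0⊕0⊕0 = 1
s2 (pos 2,3,6,7,10,11,14,15,18,19,22,23,26,27,30,31): 1⊕1⊕1⊕1⊕1⊕0⊕0⊕0⊕1⊕0⊕0⊕1⊕0⊕0⊕1⊕0 = 0
s4 (pos 4,5,6,7,12,13,14,15,20,21,22,23,28,29,30,31): 1⊕0⊕1⊕1⊕0⊕1⊕0⊕0⊕1⊕1⊕0⊕1⊕0⊕0⊕1⊕0 = 0
s8 (pos 8,9,10,11,12,13,14,15,24,25,26,27,28,29,30,31): 0⊕1⊕1⊕0⊕0⊕1⊕0⊕0⊕1⊕1⊕0⊕0⊕0⊕0⊕1⊕0 = 0
s16 (pos 16,17,18,19,20,21,22,23,24,25,26,27,28,29,30,31): 0⊕0⊕1⊕0⊕1⊕1⊕0⊕1⊕1⊕1⊕0⊕0⊕0⊕0⊕1⊕0 = 1
Syndrome s16…s1 = 10001 → error at position 17.
Flip position 17: 0111011011001000010110111000010 → 0111011011001000110110111000010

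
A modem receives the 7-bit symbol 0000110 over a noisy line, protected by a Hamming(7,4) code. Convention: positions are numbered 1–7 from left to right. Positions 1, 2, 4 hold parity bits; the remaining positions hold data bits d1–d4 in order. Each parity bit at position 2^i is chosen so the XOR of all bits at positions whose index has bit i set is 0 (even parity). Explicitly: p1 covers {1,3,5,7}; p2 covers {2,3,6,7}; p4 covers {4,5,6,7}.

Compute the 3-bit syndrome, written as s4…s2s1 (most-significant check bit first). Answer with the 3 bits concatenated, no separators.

s1 (pos 1,3,5,7): 0⊕0⊕1⊕0 = 1
s2 (pos 2,3,6,7): 0⊕0⊕1⊕0 = 1
s4 (pos 4,5,6,7): 0⊕1⊕1⊕0 = 0
Syndrome s4…s1 = 011 → error at position 3.

011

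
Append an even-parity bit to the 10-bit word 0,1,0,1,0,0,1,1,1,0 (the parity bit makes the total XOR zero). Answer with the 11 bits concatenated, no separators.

01010011101

XOR of the 10 data bits: 0⊕1⊕0⊕1⊕0⊕0⊕1⊕1⊕1⊕0 = 1
Parity bit = 1 (so all 11 bits XOR to 0).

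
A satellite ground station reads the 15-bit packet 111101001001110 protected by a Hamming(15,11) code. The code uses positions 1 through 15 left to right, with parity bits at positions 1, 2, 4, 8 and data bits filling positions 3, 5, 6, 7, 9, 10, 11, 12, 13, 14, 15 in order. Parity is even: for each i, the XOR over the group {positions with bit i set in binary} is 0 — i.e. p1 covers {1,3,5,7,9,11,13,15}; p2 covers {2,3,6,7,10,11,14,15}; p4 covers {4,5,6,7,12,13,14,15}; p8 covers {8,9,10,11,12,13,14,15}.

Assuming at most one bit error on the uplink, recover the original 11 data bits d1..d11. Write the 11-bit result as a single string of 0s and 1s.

10101001110

s1 (pos 1,3,5,7,9,11,13,15): 1⊕1⊕0⊕0⊕1⊕0⊕1⊕0 = 0
s2 (pos 2,3,6,7,10,11,14,15): 1⊕1⊕1⊕0⊕0⊕0⊕1⊕0 = 0
s4 (pos 4,5,6,7,12,13,14,15): 1⊕0⊕1⊕0⊕1⊕1⊕1⊕0 = 1
s8 (pos 8,9,10,11,12,13,14,15): 0⊕1⊕0⊕0⊕1⊕1⊕1⊕0 = 0
Syndrome s8…s1 = 0100 → error at position 4.
Flip position 4: 111101001001110 → 111001001001110
Read data bits from positions 3,5,6,7,9,10,11,12,13,14,15: 10101001110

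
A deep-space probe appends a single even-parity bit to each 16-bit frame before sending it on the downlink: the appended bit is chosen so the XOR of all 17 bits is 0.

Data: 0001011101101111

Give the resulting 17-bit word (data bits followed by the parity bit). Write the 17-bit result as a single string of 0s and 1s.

XOR of the 16 data bits: 0⊕0⊕0⊕1⊕0⊕1⊕1⊕1⊕0⊕1⊕1⊕0⊕1⊕1⊕1⊕1 = 0
Parity bit = 0 (so all 17 bits XOR to 0).

00010111011011110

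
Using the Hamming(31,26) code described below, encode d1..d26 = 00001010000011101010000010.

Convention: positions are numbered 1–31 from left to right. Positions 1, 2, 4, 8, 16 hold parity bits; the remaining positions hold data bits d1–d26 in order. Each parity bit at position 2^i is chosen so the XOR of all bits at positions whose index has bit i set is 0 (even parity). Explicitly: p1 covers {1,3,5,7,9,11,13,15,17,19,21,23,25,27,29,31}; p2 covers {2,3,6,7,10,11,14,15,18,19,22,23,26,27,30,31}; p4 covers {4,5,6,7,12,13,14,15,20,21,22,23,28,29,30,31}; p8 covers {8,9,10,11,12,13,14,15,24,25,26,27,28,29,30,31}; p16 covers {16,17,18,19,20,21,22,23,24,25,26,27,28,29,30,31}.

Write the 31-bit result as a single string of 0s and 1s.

Place data at non-parity positions: p1 p2 0 p4 0 0 0 p8 1 0 1 0 0 0 0 p16 0 1 1 1 0 1 0 1 0 0 0 0 0 1 0
p1 (pos 1,3,5,7,9,11,13,15,17,19,21,23,25,27,29,31): XOR of data positions = 0⊕0⊕0⊕1⊕1⊕0⊕0⊕0⊕1⊕0⊕0⊕0⊕0⊕0⊕0 = 1
p2 (pos 2,3,6,7,10,11,14,15,18,19,22,23,26,27,30,31): XOR of data positions = 0⊕0⊕0⊕0⊕1⊕0⊕0⊕1⊕1⊕1⊕0⊕0⊕0⊕1⊕0 = 1
p4 (pos 4,5,6,7,12,13,14,15,20,21,22,23,28,29,30,31): XOR of data positions = 0⊕0⊕0⊕0⊕0⊕0⊕0⊕1⊕0⊕1⊕0⊕0⊕0⊕1⊕0 = 1
p8 (pos 8,9,10,11,12,13,14,15,24,25,26,27,28,29,30,31): XOR of data positions = 1⊕0⊕1⊕0⊕0⊕0⊕0⊕1⊕0⊕0⊕0⊕0⊕0⊕1⊕0 = 0
p16 (pos 16,17,18,19,20,21,22,23,24,25,26,27,28,29,30,31): XOR of data positions = 0⊕1⊕1⊕1⊕0⊕1⊕0⊕1⊕0⊕0⊕0⊕0⊕0⊕1⊕0 = 0
Codeword: 1101000010100000011101010000010

1101000010100000011101010000010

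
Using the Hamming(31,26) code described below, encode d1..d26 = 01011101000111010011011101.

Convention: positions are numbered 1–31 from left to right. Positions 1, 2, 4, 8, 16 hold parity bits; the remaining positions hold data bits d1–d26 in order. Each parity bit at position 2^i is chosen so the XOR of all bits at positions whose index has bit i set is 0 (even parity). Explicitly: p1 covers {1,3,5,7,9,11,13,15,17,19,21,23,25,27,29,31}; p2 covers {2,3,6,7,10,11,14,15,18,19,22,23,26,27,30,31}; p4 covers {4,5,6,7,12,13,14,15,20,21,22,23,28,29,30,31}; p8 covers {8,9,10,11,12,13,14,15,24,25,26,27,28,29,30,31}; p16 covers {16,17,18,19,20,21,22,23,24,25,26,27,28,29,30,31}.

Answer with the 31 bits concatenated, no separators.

Place data at non-parity positions: p1 p2 0 p4 1 0 1 p8 1 1 0 1 0 0 0 p16 1 1 1 0 1 0 0 1 1 0 1 1 1 0 1
p1 (pos 1,3,5,7,9,11,13,15,17,19,21,23,25,27,29,31): XOR of data positions = 0⊕1⊕1⊕1⊕0⊕0⊕0⊕1⊕1⊕1⊕0⊕1⊕1⊕1⊕1 = 0
p2 (pos 2,3,6,7,10,11,14,15,18,19,22,23,26,27,30,31): XOR of data positions = 0⊕0⊕1⊕1⊕0⊕0⊕0⊕1⊕1⊕0⊕0⊕0⊕1⊕0⊕1 = 0
p4 (pos 4,5,6,7,12,13,14,15,20,21,22,23,28,29,30,31): XOR of data positions = 1⊕0⊕1⊕1⊕0⊕0⊕0⊕0⊕1⊕0⊕0⊕1⊕1⊕0⊕1 = 1
p8 (pos 8,9,10,11,12,13,14,15,24,25,26,27,28,29,30,31): XOR of data positions = 1⊕1⊕0⊕1⊕0⊕0⊕0⊕1⊕1⊕0⊕1⊕1⊕1⊕0⊕1 = 1
p16 (pos 16,17,18,19,20,21,22,23,24,25,26,27,28,29,30,31): XOR of data positions = 1⊕1⊕1⊕0⊕1⊕0⊕0⊕1⊕1⊕0⊕1⊕1⊕1⊕0⊕1 = 0
Codeword: 0001101111010000111010011011101

0001101111010000111010011011101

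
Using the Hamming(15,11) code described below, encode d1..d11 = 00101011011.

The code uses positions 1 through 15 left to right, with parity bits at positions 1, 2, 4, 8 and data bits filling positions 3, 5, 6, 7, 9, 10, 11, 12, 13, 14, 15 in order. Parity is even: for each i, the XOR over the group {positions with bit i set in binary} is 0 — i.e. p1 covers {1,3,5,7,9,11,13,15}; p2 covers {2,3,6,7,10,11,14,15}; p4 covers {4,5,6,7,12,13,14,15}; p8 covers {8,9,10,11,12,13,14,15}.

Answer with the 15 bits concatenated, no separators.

100001011011011

Place data at non-parity positions: p1 p2 0 p4 0 1 0 p8 1 0 1 1 0 1 1
p1 (pos 1,3,5,7,9,11,13,15): XOR of data positions = 0⊕0⊕0⊕1⊕1⊕0⊕1 = 1
p2 (pos 2,3,6,7,10,11,14,15): XOR of data positions = 0⊕1⊕0⊕0⊕1⊕1⊕1 = 0
p4 (pos 4,5,6,7,12,13,14,15): XOR of data positions = 0⊕1⊕0⊕1⊕0⊕1⊕1 = 0
p8 (pos 8,9,10,11,12,13,14,15): XOR of data positions = 1⊕0⊕1⊕1⊕0⊕1⊕1 = 1
Codeword: 100001011011011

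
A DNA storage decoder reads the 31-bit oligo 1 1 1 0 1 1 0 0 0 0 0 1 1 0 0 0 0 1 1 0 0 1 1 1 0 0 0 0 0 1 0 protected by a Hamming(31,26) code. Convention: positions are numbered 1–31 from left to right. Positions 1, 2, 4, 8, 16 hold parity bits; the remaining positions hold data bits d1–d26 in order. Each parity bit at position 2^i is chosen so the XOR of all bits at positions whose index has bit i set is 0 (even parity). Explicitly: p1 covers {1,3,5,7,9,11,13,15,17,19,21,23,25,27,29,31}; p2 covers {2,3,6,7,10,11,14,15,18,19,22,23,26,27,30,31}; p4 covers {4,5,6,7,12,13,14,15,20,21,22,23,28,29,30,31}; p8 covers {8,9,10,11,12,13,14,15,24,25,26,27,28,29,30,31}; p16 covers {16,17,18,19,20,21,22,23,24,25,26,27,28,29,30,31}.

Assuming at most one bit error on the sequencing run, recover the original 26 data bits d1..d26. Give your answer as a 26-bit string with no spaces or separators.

s1 (pos 1,3,5,7,9,11,13,15,17,19,21,23,25,27,29,31): 1⊕1⊕1⊕0⊕0⊕0⊕1⊕0⊕0⊕1⊕0⊕1⊕0⊕0⊕0⊕0 = 0
s2 (pos 2,3,6,7,10,11,14,15,18,19,22,23,26,27,30,31): 1⊕1⊕1⊕0⊕0⊕0⊕0⊕0⊕1⊕1⊕1⊕1⊕0⊕0⊕1⊕0 = 0
s4 (pos 4,5,6,7,12,13,14,15,20,21,22,23,28,29,30,31): 0⊕1⊕1⊕0⊕1⊕1⊕0⊕0⊕0⊕0⊕1⊕1⊕0⊕0⊕1⊕0 = 1
s8 (pos 8,9,10,11,12,13,14,15,24,25,26,27,28,29,30,31): 0⊕0⊕0⊕0⊕1⊕1⊕0⊕0⊕1⊕0⊕0⊕0⊕0⊕0⊕1⊕0 = 0
s16 (pos 16,17,18,19,20,21,22,23,24,25,26,27,28,29,30,31): 0⊕0⊕1⊕1⊕0⊕0⊕1⊕1⊕1⊕0⊕0⊕0⊕0⊕0⊕1⊕0 = 0
Syndrome s16…s1 = 00100 → error at position 4.
Flip position 4: 1110110000011000011001110000010 → 1111110000011000011001110000010
Read data bits from positions 3,5,6,7,9,10,11,12,13,14,15,17,18,19,20,21,22,23,24,25,26,27,28,29,30,31: 11100001100011001110000010

11100001100011001110000010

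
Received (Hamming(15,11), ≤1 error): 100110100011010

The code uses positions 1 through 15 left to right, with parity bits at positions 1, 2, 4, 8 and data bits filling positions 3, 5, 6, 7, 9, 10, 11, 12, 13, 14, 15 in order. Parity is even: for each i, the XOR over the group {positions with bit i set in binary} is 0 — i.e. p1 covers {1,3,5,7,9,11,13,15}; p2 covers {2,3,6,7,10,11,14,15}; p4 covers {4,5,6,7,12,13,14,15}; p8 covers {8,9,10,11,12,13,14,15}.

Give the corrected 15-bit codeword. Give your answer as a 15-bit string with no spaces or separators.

100110100011000

s1 (pos 1,3,5,7,9,11,13,15): 1⊕0⊕1⊕1⊕0⊕1⊕0⊕0 = 0
s2 (pos 2,3,6,7,10,11,14,15): 0⊕0⊕0⊕1⊕0⊕1⊕1⊕0 = 1
s4 (pos 4,5,6,7,12,13,14,15): 1⊕1⊕0⊕1⊕1⊕0⊕1⊕0 = 1
s8 (pos 8,9,10,11,12,13,14,15): 0⊕0⊕0⊕1⊕1⊕0⊕1⊕0 = 1
Syndrome s8…s1 = 1110 → error at position 14.
Flip position 14: 100110100011010 → 100110100011000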